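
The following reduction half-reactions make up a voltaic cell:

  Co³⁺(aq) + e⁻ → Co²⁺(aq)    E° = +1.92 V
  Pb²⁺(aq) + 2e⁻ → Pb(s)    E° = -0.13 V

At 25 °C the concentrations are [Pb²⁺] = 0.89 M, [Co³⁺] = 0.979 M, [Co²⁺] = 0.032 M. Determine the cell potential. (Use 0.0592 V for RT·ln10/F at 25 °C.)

2.14 V

The Co³⁺/Co²⁺ couple has the higher reduction potential and acts as the cathode, so E°_cell = +1.92 − (-0.13) = 2.05 V.
Balancing electrons gives n = 2; the reaction quotient is Q = [Pb²⁺]·[Co²⁺]^2/[Co³⁺]^2 = 9.51 × 10^-4.
At 25 °C, E = E° − (0.0592/n) log Q = 2.05 − (0.0592/2)(-3.022) = 2.050 + 0.089 = 2.139 V.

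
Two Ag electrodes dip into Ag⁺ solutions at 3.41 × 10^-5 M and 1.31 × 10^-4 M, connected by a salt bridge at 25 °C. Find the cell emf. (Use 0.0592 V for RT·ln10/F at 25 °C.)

0.035 V

Both half-cells are Ag⁺/Ag, so E°_cell = 0. The concentrated side is the cathode; the cell reaction moves Ag⁺ from high to low concentration with n = 1.
Q = [Ag⁺]_dilute/[Ag⁺]_conc = 3.41 × 10^-5/1.31 × 10^-4 = 0.260.
E = 0 − (0.0592/1) log Q = −(0.0592/1)(-0.585) = 0.0346 V.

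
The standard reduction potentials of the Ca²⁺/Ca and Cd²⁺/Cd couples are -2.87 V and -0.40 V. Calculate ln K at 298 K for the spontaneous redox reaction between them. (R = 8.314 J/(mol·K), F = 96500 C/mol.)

ln K = 192.4

E°_cell = -0.40 − (-2.87) = 2.47 V, with n = 2 electrons transferred.
At equilibrium E = 0, so the Nernst equation gives ln K = nFE°/RT = (2)(96500)(2.47)/((8.314)(298)) = 192.41.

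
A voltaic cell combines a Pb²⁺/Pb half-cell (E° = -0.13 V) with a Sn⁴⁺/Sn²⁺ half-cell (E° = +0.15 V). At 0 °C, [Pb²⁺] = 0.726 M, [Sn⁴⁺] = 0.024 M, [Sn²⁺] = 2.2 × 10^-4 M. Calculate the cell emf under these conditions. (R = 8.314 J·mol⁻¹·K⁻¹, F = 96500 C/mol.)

0.339 V

The Sn⁴⁺/Sn²⁺ couple has the higher reduction potential and acts as the cathode, so E°_cell = +0.15 − (-0.13) = 0.28 V.
Balancing electrons gives n = 2; the reaction quotient is Q = [Pb²⁺]·[Sn²⁺]/[Sn⁴⁺] = 0.00665.
E = E° − (RT/nF) ln Q = 0.28 − (8.314×273)/(2×96500) × (-5.012) = 0.280 + 0.059 = 0.339 V.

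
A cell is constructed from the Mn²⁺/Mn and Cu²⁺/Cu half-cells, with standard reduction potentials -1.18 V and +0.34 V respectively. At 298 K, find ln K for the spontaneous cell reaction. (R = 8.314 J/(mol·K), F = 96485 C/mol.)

E°_cell = +0.34 − (-1.18) = 1.52 V, with n = 2 electrons transferred.
At equilibrium E = 0, so the Nernst equation gives ln K = nFE°/RT = (2)(96485)(1.52)/((8.314)(298)) = 118.39.

ln K = 118.4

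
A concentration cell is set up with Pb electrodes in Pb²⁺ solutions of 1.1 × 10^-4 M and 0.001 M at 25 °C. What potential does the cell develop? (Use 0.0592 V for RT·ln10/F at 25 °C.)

0.028 V

Both half-cells are Pb²⁺/Pb, so E°_cell = 0. The concentrated side is the cathode; the cell reaction moves Pb²⁺ from high to low concentration with n = 2.
Q = [Pb²⁺]_dilute/[Pb²⁺]_conc = 1.1 × 10^-4/0.001 = 0.110.
E = 0 − (0.0592/2) log Q = −(0.0592/2)(-0.959) = 0.0284 V.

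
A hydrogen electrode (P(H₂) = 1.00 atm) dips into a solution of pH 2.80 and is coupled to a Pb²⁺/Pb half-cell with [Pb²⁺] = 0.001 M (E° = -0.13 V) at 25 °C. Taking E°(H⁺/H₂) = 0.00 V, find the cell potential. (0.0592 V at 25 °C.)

0.053 V

The hydrogen couple is the cathode, so E°_cell = 0.13 V; n = 2.
[H⁺] = 10^(−2.80) = 0.0016 M, and Q = [Pb²⁺]·P(H₂) / [H⁺]^2 = 398.
E = E° − (0.0592/2) log Q = 0.13 − (0.0592/2)(2.600) = 0.053 V.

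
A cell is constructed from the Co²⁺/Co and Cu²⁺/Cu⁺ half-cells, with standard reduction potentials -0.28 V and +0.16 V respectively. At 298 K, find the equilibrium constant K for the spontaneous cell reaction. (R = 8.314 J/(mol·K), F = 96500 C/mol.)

7.7 × 10^14

E°_cell = +0.16 − (-0.28) = 0.44 V, with n = 2 electrons transferred.
At equilibrium E = 0, so the Nernst equation gives ln K = nFE°/RT = (2)(96500)(0.44)/((8.314)(298)) = 34.28.
K = e^34.28 = 7.7 × 10^14.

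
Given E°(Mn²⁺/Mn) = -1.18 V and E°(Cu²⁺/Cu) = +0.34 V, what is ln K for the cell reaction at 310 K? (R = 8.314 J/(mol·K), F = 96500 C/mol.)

E°_cell = +0.34 − (-1.18) = 1.52 V, with n = 2 electrons transferred.
At equilibrium E = 0, so the Nernst equation gives ln K = nFE°/RT = (2)(96500)(1.52)/((8.314)(310)) = 113.82.

ln K = 113.8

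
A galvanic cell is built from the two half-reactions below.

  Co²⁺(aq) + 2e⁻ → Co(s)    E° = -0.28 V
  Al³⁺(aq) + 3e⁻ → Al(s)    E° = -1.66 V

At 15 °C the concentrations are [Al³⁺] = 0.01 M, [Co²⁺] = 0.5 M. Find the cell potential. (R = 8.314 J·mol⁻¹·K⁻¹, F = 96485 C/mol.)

The Co²⁺/Co couple has the higher reduction potential and acts as the cathode, so E°_cell = -0.28 − (-1.66) = 1.38 V.
Balancing electrons gives n = 6; the reaction quotient is Q = [Al³⁺]^2/[Co²⁺]^3 = 8 × 10^-4.
E = E° − (RT/nF) ln Q = 1.38 − (8.314×288)/(6×96485) × (-7.131) = 1.380 + 0.029 = 1.409 V.

1.41 V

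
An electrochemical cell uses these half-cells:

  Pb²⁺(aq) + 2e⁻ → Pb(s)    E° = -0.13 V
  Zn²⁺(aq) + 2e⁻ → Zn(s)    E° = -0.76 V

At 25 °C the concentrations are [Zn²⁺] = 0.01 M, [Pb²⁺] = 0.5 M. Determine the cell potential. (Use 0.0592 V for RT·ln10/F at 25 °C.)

0.680 V

The Pb²⁺/Pb couple has the higher reduction potential and acts as the cathode, so E°_cell = -0.13 − (-0.76) = 0.63 V.
Balancing electrons gives n = 2; the reaction quotient is Q = [Zn²⁺]/[Pb²⁺] = 0.0200.
At 25 °C, E = E° − (0.0592/n) log Q = 0.63 − (0.0592/2)(-1.699) = 0.630 + 0.050 = 0.680 V.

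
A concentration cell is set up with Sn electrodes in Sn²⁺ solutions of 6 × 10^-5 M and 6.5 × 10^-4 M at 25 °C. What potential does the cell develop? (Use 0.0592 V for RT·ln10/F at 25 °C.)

Both half-cells are Sn²⁺/Sn, so E°_cell = 0. The concentrated side is the cathode; the cell reaction moves Sn²⁺ from high to low concentration with n = 2.
Q = [Sn²⁺]_dilute/[Sn²⁺]_conc = 6 × 10^-5/6.5 × 10^-4 = 0.0923.
E = 0 − (0.0592/2) log Q = −(0.0592/2)(-1.035) = 0.0306 V.

0.031 V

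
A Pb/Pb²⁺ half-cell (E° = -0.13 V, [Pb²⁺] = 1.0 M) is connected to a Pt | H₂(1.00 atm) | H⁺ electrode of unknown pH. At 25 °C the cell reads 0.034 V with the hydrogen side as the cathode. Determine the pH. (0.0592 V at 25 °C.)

pH = 1.62

E°_cell = 0.13 V and n = 2.
log Q = n(E° − E)/0.0592 = 2×(0.13 − 0.034)/0.0592 = 3.243.
With Q = [Pb²⁺]·P(H₂) / [H⁺]^2, solving for [H⁺] gives log[H⁺] = -1.622, so pH = 1.62.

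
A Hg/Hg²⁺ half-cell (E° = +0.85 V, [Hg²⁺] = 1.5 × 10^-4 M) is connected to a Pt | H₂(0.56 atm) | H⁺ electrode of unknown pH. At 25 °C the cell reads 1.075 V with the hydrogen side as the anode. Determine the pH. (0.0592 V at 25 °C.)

E°_cell = 0.85 V and n = 2.
log Q = n(E° − E)/0.0592 = 2×(0.85 − 1.075)/0.0592 = -7.601.
With Q = [H⁺]^2 / ([Hg²⁺]·P(H₂)), solving for [H⁺] gives log[H⁺] = -5.839, so pH = 5.84.

pH = 5.84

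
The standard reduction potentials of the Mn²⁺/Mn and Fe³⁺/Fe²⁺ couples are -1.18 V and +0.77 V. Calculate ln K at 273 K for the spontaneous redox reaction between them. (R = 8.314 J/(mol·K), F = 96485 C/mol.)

E°_cell = +0.77 − (-1.18) = 1.95 V, with n = 2 electrons transferred.
At equilibrium E = 0, so the Nernst equation gives ln K = nFE°/RT = (2)(96485)(1.95)/((8.314)(273)) = 165.79.

ln K = 165.8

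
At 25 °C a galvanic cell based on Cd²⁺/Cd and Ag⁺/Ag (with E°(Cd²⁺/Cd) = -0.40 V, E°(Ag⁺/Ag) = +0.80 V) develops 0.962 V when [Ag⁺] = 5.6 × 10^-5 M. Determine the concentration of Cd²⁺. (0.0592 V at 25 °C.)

From the Nernst equation, log Q = n(E° − E)/0.0592 = 2(1.20 − 0.962)/0.0592 = 8.041, so Q = 1.1 × 10^8.
With Q = [Cd²⁺]/[Ag⁺]^2 and the known concentrations, [Cd²⁺] in the numerator gives [Cd²⁺] = 0.34 M.

0.34 M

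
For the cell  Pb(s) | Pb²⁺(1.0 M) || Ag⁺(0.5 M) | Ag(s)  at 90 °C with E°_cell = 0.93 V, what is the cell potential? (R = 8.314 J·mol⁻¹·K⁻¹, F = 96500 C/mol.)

0.908 V

Balancing electrons gives n = 2; the reaction quotient is Q = [Pb²⁺]/[Ag⁺]^2 = 4.00.
E = E° − (RT/nF) ln Q = 0.93 − (8.314×363)/(2×96500) × (1.386) = 0.930 − 0.022 = 0.908 V.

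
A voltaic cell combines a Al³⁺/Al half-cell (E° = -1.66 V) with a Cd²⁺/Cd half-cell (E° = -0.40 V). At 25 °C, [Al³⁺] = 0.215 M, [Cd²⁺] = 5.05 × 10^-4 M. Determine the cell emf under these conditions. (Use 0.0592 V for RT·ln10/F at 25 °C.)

1.18 V

The Cd²⁺/Cd couple has the higher reduction potential and acts as the cathode, so E°_cell = -0.40 − (-1.66) = 1.26 V.
Balancing electrons gives n = 6; the reaction quotient is Q = [Al³⁺]^2/[Cd²⁺]^3 = 3.59 × 10^8.
At 25 °C, E = E° − (0.0592/n) log Q = 1.26 − (0.0592/6)(8.555) = 1.260 − 0.084 = 1.176 V.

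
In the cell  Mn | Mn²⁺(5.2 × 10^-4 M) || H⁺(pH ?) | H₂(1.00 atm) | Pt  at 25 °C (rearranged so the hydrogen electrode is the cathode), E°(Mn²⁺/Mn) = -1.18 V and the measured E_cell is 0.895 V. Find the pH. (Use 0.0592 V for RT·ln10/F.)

E°_cell = 1.18 V and n = 2.
log Q = n(E° − E)/0.0592 = 2×(1.18 − 0.895)/0.0592 = 9.628.
With Q = [Mn²⁺]·P(H₂) / [H⁺]^2, solving for [H⁺] gives log[H⁺] = -6.456, so pH = 6.46.

pH = 6.46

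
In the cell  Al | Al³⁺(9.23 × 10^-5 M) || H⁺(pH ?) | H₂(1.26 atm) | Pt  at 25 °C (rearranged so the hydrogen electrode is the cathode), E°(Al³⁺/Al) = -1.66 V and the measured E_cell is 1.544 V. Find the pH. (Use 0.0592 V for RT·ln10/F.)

pH = 3.25

E°_cell = 1.66 V and n = 6.
log Q = n(E° − E)/0.0592 = 6×(1.66 − 1.544)/0.0592 = 11.757.
With Q = [Al³⁺]^2·P(H₂)^3 / [H⁺]^6, solving for [H⁺] gives log[H⁺] = -3.254, so pH = 3.25.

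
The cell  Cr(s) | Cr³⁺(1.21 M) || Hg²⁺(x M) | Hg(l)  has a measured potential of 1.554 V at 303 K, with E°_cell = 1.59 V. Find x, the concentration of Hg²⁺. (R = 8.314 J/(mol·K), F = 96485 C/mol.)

From the Nernst equation, ln Q = nF(E° − E)/RT = 6×96485×(1.59 − 1.554)/(8.314×303) = 8.273, so Q = 3920.
With Q = [Cr³⁺]^2/[Hg²⁺]^3 and the known concentrations, [Hg²⁺]^3 in the denominator gives [Hg²⁺] = 0.072 M.

0.072 M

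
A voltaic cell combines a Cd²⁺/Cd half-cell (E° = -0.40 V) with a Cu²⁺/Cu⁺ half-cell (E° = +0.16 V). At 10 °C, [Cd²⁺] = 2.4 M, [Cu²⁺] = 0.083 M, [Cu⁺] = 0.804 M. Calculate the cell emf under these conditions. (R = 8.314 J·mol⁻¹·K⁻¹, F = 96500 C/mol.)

The Cu²⁺/Cu⁺ couple has the higher reduction potential and acts as the cathode, so E°_cell = +0.16 − (-0.40) = 0.56 V.
Balancing electrons gives n = 2; the reaction quotient is Q = [Cd²⁺]·[Cu⁺]^2/[Cu²⁺]^2 = 225.
E = E° − (RT/nF) ln Q = 0.56 − (8.314×283)/(2×96500) × (5.417) = 0.560 − 0.066 = 0.494 V.

0.494 V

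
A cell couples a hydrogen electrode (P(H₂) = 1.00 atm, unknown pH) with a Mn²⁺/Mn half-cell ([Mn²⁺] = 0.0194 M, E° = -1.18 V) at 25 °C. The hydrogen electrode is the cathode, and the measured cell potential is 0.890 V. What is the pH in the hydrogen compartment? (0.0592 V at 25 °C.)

E°_cell = 1.18 V and n = 2.
log Q = n(E° − E)/0.0592 = 2×(1.18 − 0.890)/0.0592 = 9.797.
With Q = [Mn²⁺]·P(H₂) / [H⁺]^2, solving for [H⁺] gives log[H⁺] = -5.755, so pH = 5.75.

pH = 5.75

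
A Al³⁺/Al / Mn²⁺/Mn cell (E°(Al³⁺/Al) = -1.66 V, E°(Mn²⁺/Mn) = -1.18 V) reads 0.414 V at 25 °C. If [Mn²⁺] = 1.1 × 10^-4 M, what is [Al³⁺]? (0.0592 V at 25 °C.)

0.0026 M

From the Nernst equation, log Q = n(E° − E)/0.0592 = 6(0.48 − 0.414)/0.0592 = 6.689, so Q = 4.89 × 10^6.
With Q = [Al³⁺]^2/[Mn²⁺]^3 and the known concentrations, [Al³⁺]^2 in the numerator gives [Al³⁺] = 0.0026 M.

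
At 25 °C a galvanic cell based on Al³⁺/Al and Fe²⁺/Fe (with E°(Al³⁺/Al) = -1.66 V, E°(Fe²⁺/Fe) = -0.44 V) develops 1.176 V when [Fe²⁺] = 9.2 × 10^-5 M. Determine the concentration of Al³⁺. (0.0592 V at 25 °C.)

From the Nernst equation, log Q = n(E° − E)/0.0592 = 6(1.22 − 1.176)/0.0592 = 4.459, so Q = 2.88 × 10^4.
With Q = [Al³⁺]^2/[Fe²⁺]^3 and the known concentrations, [Al³⁺]^2 in the numerator gives [Al³⁺] = 1.5 × 10^-4 M.

1.5 × 10^-4 M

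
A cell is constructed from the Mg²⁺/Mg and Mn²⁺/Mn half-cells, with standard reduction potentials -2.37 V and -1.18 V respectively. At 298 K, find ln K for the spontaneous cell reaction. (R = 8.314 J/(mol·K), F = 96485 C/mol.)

E°_cell = -1.18 − (-2.37) = 1.19 V, with n = 2 electrons transferred.
At equilibrium E = 0, so the Nernst equation gives ln K = nFE°/RT = (2)(96485)(1.19)/((8.314)(298)) = 92.69.

ln K = 92.7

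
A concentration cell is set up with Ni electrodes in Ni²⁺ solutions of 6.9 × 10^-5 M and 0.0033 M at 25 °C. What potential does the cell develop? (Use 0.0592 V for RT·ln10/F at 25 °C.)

0.050 V

Both half-cells are Ni²⁺/Ni, so E°_cell = 0. The concentrated side is the cathode; the cell reaction moves Ni²⁺ from high to low concentration with n = 2.
Q = [Ni²⁺]_dilute/[Ni²⁺]_conc = 6.9 × 10^-5/0.0033 = 0.0209.
E = 0 − (0.0592/2) log Q = −(0.0592/2)(-1.680) = 0.0497 V.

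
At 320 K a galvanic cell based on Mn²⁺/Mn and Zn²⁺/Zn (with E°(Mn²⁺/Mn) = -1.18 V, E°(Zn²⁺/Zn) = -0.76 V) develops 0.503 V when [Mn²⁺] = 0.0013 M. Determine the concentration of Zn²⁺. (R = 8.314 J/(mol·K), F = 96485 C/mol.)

From the Nernst equation, ln Q = nF(E° − E)/RT = 2×96485×(0.42 − 0.503)/(8.314×320) = -6.020, so Q = 0.00243.
With Q = [Mn²⁺]/[Zn²⁺] and the known concentrations, [Zn²⁺] in the denominator gives [Zn²⁺] = 0.54 M.

0.54 M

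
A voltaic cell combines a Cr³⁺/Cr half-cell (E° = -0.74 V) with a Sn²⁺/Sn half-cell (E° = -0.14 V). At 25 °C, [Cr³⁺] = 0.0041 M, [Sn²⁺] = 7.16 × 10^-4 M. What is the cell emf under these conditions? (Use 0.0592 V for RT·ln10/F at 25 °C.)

0.554 V

The Sn²⁺/Sn couple has the higher reduction potential and acts as the cathode, so E°_cell = -0.14 − (-0.74) = 0.60 V.
Balancing electrons gives n = 6; the reaction quotient is Q = [Cr³⁺]^2/[Sn²⁺]^3 = 4.58 × 10^4.
At 25 °C, E = E° − (0.0592/n) log Q = 0.60 − (0.0592/6)(4.661) = 0.600 − 0.046 = 0.554 V.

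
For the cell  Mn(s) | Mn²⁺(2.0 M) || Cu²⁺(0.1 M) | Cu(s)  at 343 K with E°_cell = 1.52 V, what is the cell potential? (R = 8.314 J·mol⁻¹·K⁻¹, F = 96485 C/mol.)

1.48 V

Balancing electrons gives n = 2; the reaction quotient is Q = [Mn²⁺]/[Cu²⁺] = 20.0.
E = E° − (RT/nF) ln Q = 1.52 − (8.314×343)/(2×96485) × (2.996) = 1.520 − 0.044 = 1.476 V.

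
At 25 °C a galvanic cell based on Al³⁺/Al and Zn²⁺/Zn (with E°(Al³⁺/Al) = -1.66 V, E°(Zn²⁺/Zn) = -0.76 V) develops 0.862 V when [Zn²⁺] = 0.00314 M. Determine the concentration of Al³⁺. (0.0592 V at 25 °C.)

0.015 M

From the Nernst equation, log Q = n(E° − E)/0.0592 = 6(0.90 − 0.862)/0.0592 = 3.851, so Q = 7100.
With Q = [Al³⁺]^2/[Zn²⁺]^3 and the known concentrations, [Al³⁺]^2 in the numerator gives [Al³⁺] = 0.015 M.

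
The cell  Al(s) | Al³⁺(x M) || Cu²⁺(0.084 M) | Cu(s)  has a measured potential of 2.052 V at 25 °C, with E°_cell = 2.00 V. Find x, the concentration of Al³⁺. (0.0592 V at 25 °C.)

5.6 × 10^-5 M

From the Nernst equation, log Q = n(E° − E)/0.0592 = 6(2.00 − 2.052)/0.0592 = -5.270, so Q = 5.37 × 10^-6.
With Q = [Al³⁺]^2/[Cu²⁺]^3 and the known concentrations, [Al³⁺]^2 in the numerator gives [Al³⁺] = 5.6 × 10^-5 M.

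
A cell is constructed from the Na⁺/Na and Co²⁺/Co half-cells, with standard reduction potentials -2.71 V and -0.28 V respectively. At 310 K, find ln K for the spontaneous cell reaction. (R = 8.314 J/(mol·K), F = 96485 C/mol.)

ln K = 181.9

E°_cell = -0.28 − (-2.71) = 2.43 V, with n = 2 electrons transferred.
At equilibrium E = 0, so the Nernst equation gives ln K = nFE°/RT = (2)(96485)(2.43)/((8.314)(310)) = 181.94.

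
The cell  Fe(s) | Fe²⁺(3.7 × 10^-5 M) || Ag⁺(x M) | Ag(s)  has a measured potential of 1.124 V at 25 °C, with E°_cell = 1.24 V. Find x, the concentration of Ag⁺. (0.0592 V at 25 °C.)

From the Nernst equation, log Q = n(E° − E)/0.0592 = 2(1.24 − 1.124)/0.0592 = 3.919, so Q = 8300.
With Q = [Fe²⁺]/[Ag⁺]^2 and the known concentrations, [Ag⁺]^2 in the denominator gives [Ag⁺] = 6.7 × 10^-5 M.

6.7 × 10^-5 M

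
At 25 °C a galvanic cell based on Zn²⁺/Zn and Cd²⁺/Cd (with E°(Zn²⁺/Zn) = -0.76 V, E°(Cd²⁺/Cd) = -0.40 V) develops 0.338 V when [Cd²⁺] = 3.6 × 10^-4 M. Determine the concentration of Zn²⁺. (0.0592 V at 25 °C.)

From the Nernst equation, log Q = n(E° − E)/0.0592 = 2(0.36 − 0.338)/0.0592 = 0.743, so Q = 5.54.
With Q = [Zn²⁺]/[Cd²⁺] and the known concentrations, [Zn²⁺] in the numerator gives [Zn²⁺] = 0.002 M.

0.002 M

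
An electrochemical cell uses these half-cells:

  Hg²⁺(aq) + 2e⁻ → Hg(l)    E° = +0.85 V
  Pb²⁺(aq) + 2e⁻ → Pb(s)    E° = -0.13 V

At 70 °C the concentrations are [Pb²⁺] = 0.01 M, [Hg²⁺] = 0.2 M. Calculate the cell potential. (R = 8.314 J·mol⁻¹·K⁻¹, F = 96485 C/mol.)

1.02 V

The Hg²⁺/Hg couple has the higher reduction potential and acts as the cathode, so E°_cell = +0.85 − (-0.13) = 0.98 V.
Balancing electrons gives n = 2; the reaction quotient is Q = [Pb²⁺]/[Hg²⁺] = 0.0500.
E = E° − (RT/nF) ln Q = 0.98 − (8.314×343)/(2×96485) × (-2.996) = 0.980 + 0.044 = 1.024 V.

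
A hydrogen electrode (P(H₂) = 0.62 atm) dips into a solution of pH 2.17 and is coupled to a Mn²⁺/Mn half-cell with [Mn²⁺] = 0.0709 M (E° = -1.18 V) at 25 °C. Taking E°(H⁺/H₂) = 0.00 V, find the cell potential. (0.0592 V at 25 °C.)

1.09 V

The hydrogen couple is the cathode, so E°_cell = 1.18 V; n = 2.
[H⁺] = 10^(−2.17) = 0.0068 M, and Q = [Mn²⁺]·P(H₂) / [H⁺]^2 = 962.
E = E° − (0.0592/2) log Q = 1.18 − (0.0592/2)(2.983) = 1.092 V.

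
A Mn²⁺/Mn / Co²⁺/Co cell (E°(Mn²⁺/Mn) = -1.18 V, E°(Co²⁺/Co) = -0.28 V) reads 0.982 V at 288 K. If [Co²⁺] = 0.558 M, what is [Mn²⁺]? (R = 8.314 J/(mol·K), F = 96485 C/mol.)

From the Nernst equation, ln Q = nF(E° − E)/RT = 2×96485×(0.90 − 0.982)/(8.314×288) = -6.608, so Q = 0.00135.
With Q = [Mn²⁺]/[Co²⁺] and the known concentrations, [Mn²⁺] in the numerator gives [Mn²⁺] = 7.5 × 10^-4 M.

7.5 × 10^-4 M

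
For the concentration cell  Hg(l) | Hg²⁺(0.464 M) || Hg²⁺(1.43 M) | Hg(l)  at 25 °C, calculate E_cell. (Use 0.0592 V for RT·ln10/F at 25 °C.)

0.014 V

Both half-cells are Hg²⁺/Hg, so E°_cell = 0. The concentrated side is the cathode; the cell reaction moves Hg²⁺ from high to low concentration with n = 2.
Q = [Hg²⁺]_dilute/[Hg²⁺]_conc = 0.464/1.43 = 0.324.
E = 0 − (0.0592/2) log Q = −(0.0592/2)(-0.489) = 0.0145 V.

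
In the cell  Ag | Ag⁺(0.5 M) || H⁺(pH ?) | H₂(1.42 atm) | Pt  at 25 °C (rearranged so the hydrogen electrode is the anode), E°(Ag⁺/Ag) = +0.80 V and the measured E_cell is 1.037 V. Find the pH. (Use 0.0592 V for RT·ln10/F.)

pH = 4.23

E°_cell = 0.80 V and n = 2.
log Q = n(E° − E)/0.0592 = 2×(0.80 − 1.037)/0.0592 = -8.007.
With Q = [H⁺]^2 / ([Ag⁺]^2·P(H₂)), solving for [H⁺] gives log[H⁺] = -4.228, so pH = 4.23.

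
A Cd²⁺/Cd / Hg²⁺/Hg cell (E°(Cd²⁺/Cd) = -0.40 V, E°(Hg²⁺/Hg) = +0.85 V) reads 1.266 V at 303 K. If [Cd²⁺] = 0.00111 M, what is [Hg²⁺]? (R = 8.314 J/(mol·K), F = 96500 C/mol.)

From the Nernst equation, ln Q = nF(E° − E)/RT = 2×96500×(1.25 − 1.266)/(8.314×303) = -1.226, so Q = 0.294.
With Q = [Cd²⁺]/[Hg²⁺] and the known concentrations, [Hg²⁺] in the denominator gives [Hg²⁺] = 0.0038 M.

0.0038 M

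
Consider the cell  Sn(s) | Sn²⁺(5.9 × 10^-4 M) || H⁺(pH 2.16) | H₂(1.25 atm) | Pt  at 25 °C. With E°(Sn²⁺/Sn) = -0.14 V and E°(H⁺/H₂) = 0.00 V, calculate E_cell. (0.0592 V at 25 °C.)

The hydrogen couple is the cathode, so E°_cell = 0.14 V; n = 2.
[H⁺] = 10^(−2.16) = 0.0069 M, and Q = [Sn²⁺]·P(H₂) / [H⁺]^2 = 15.4.
E = E° − (0.0592/2) log Q = 0.14 − (0.0592/2)(1.188) = 0.105 V.

0.10 V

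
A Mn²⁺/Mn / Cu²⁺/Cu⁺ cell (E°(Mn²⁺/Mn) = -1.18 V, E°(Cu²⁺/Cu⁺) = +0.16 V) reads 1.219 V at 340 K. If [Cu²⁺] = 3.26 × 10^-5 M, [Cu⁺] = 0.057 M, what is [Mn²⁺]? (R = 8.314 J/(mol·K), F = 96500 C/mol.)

0.0013 M

From the Nernst equation, ln Q = nF(E° − E)/RT = 2×96500×(1.34 − 1.219)/(8.314×340) = 8.261, so Q = 3870.
With Q = [Mn²⁺]·[Cu⁺]^2/[Cu²⁺]^2 and the known concentrations, [Mn²⁺] in the numerator gives [Mn²⁺] = 0.0013 M.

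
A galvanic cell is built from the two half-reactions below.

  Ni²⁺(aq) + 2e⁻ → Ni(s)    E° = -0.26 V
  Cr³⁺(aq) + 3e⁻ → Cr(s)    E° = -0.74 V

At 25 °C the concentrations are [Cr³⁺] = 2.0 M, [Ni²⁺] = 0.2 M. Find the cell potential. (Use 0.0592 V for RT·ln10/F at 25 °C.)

0.453 V

The Ni²⁺/Ni couple has the higher reduction potential and acts as the cathode, so E°_cell = -0.26 − (-0.74) = 0.48 V.
Balancing electrons gives n = 6; the reaction quotient is Q = [Cr³⁺]^2/[Ni²⁺]^3 = 500.
At 25 °C, E = E° − (0.0592/n) log Q = 0.48 − (0.0592/6)(2.699) = 0.480 − 0.027 = 0.453 V.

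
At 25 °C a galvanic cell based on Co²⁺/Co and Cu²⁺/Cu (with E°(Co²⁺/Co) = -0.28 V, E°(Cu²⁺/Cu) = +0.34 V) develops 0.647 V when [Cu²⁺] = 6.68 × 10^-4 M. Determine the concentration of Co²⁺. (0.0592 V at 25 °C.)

From the Nernst equation, log Q = n(E° − E)/0.0592 = 2(0.62 − 0.647)/0.0592 = -0.912, so Q = 0.122.
With Q = [Co²⁺]/[Cu²⁺] and the known concentrations, [Co²⁺] in the numerator gives [Co²⁺] = 8.2 × 10^-5 M.

8.2 × 10^-5 M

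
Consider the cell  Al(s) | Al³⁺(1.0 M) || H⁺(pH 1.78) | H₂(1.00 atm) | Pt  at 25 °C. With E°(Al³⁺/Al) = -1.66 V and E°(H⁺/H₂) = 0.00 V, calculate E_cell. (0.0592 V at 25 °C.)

The hydrogen couple is the cathode, so E°_cell = 1.66 V; n = 6.
[H⁺] = 10^(−1.78) = 0.017 M, and Q = [Al³⁺]^2·P(H₂)^3 / [H⁺]^6 = 4.79 × 10^10.
E = E° − (0.0592/6) log Q = 1.66 − (0.0592/6)(10.680) = 1.555 V.

1.55 V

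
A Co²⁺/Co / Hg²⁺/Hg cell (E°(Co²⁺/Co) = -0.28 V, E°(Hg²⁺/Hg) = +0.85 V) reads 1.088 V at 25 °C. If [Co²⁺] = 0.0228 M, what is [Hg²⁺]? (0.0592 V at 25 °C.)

From the Nernst equation, log Q = n(E° − E)/0.0592 = 2(1.13 − 1.088)/0.0592 = 1.419, so Q = 26.2.
With Q = [Co²⁺]/[Hg²⁺] and the known concentrations, [Hg²⁺] in the denominator gives [Hg²⁺] = 8.7 × 10^-4 M.

8.7 × 10^-4 M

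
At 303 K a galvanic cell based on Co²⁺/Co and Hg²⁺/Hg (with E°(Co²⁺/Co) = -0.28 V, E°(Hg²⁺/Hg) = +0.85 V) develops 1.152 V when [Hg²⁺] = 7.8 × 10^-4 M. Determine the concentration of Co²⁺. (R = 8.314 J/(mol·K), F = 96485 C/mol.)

1.4 × 10^-4 M

From the Nernst equation, ln Q = nF(E° − E)/RT = 2×96485×(1.13 − 1.152)/(8.314×303) = -1.685, so Q = 0.185.
With Q = [Co²⁺]/[Hg²⁺] and the known concentrations, [Co²⁺] in the numerator gives [Co²⁺] = 1.4 × 10^-4 M.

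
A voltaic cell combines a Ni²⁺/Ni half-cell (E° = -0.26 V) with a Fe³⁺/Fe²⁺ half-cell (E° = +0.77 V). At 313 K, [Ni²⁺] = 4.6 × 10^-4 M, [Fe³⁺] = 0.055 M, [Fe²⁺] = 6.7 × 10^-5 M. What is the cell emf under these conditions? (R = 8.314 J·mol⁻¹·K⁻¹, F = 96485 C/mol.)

The Fe³⁺/Fe²⁺ couple has the higher reduction potential and acts as the cathode, so E°_cell = +0.77 − (-0.26) = 1.03 V.
Balancing electrons gives n = 2; the reaction quotient is Q = [Ni²⁺]·[Fe²⁺]^2/[Fe³⁺]^2 = 6.83 × 10^-10.
E = E° − (RT/nF) ln Q = 1.03 − (8.314×313)/(2×96485) × (-21.105) = 1.030 + 0.285 = 1.315 V.

1.31 V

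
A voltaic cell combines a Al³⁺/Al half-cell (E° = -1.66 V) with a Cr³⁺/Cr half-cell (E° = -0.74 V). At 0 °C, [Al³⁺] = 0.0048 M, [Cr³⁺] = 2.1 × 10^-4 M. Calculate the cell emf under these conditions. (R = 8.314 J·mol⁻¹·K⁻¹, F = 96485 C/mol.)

0.895 V

The Cr³⁺/Cr couple has the higher reduction potential and acts as the cathode, so E°_cell = -0.74 − (-1.66) = 0.92 V.
Balancing electrons gives n = 3; the reaction quotient is Q = [Al³⁺]/[Cr³⁺] = 22.9.
E = E° − (RT/nF) ln Q = 0.92 − (8.314×273)/(3×96485) × (3.129) = 0.920 − 0.025 = 0.895 V.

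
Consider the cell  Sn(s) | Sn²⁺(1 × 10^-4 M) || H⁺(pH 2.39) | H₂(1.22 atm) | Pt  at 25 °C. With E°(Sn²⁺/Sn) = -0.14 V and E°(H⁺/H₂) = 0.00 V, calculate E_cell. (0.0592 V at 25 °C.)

0.11 V

The hydrogen couple is the cathode, so E°_cell = 0.14 V; n = 2.
[H⁺] = 10^(−2.39) = 0.0041 M, and Q = [Sn²⁺]·P(H₂) / [H⁺]^2 = 7.35.
E = E° − (0.0592/2) log Q = 0.14 − (0.0592/2)(0.866) = 0.114 V.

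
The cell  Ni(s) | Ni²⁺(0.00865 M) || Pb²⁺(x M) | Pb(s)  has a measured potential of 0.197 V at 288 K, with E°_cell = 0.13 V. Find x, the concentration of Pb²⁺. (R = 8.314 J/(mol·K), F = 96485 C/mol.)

1.9 M

From the Nernst equation, ln Q = nF(E° − E)/RT = 2×96485×(0.13 − 0.197)/(8.314×288) = -5.400, so Q = 0.00452.
With Q = [Ni²⁺]/[Pb²⁺] and the known concentrations, [Pb²⁺] in the denominator gives [Pb²⁺] = 1.9 M.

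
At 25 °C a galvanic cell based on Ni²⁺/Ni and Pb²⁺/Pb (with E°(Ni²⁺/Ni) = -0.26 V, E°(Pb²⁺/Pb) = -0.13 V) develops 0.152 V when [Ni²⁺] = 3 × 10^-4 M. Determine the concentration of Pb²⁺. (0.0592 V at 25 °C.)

From the Nernst equation, log Q = n(E° − E)/0.0592 = 2(0.13 − 0.152)/0.0592 = -0.743, so Q = 0.181.
With Q = [Ni²⁺]/[Pb²⁺] and the known concentrations, [Pb²⁺] in the denominator gives [Pb²⁺] = 0.0017 M.

0.0017 M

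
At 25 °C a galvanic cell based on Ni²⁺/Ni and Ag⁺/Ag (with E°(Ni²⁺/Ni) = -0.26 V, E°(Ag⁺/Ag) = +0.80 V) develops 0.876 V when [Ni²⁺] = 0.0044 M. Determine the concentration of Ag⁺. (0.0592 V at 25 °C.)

5.2 × 10^-5 M

From the Nernst equation, log Q = n(E° − E)/0.0592 = 2(1.06 − 0.876)/0.0592 = 6.216, so Q = 1.65 × 10^6.
With Q = [Ni²⁺]/[Ag⁺]^2 and the known concentrations, [Ag⁺]^2 in the denominator gives [Ag⁺] = 5.2 × 10^-5 M.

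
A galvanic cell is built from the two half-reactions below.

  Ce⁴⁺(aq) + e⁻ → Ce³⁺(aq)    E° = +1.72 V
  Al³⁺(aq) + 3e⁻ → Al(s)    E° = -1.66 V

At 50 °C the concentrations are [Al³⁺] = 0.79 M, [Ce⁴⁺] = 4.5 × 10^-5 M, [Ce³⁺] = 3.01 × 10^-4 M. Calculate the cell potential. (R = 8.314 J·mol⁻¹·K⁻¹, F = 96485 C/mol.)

The Ce⁴⁺/Ce³⁺ couple has the higher reduction potential and acts as the cathode, so E°_cell = +1.72 − (-1.66) = 3.38 V.
Balancing electrons gives n = 3; the reaction quotient is Q = [Al³⁺]·[Ce³⁺]^3/[Ce⁴⁺]^3 = 236.
E = E° − (RT/nF) ln Q = 3.38 − (8.314×323)/(3×96485) × (5.466) = 3.380 − 0.051 = 3.329 V.

3.33 V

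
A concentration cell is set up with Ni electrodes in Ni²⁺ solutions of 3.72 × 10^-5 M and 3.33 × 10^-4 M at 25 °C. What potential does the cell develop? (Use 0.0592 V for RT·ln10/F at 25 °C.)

Both half-cells are Ni²⁺/Ni, so E°_cell = 0. The concentrated side is the cathode; the cell reaction moves Ni²⁺ from high to low concentration with n = 2.
Q = [Ni²⁺]_dilute/[Ni²⁺]_conc = 3.72 × 10^-5/3.33 × 10^-4 = 0.112.
E = 0 − (0.0592/2) log Q = −(0.0592/2)(-0.952) = 0.0282 V.

0.028 V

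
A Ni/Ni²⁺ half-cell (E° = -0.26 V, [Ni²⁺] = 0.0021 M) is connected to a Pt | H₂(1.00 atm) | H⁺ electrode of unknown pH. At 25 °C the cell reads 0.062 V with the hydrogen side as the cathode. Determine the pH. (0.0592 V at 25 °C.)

E°_cell = 0.26 V and n = 2.
log Q = n(E° − E)/0.0592 = 2×(0.26 − 0.062)/0.0592 = 6.689.
With Q = [Ni²⁺]·P(H₂) / [H⁺]^2, solving for [H⁺] gives log[H⁺] = -4.683, so pH = 4.68.

pH = 4.68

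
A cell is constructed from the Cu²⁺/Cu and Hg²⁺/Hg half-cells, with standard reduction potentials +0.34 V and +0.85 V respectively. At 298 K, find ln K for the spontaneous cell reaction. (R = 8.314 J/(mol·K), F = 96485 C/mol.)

ln K = 39.7

E°_cell = +0.85 − (+0.34) = 0.51 V, with n = 2 electrons transferred.
At equilibrium E = 0, so the Nernst equation gives ln K = nFE°/RT = (2)(96485)(0.51)/((8.314)(298)) = 39.72.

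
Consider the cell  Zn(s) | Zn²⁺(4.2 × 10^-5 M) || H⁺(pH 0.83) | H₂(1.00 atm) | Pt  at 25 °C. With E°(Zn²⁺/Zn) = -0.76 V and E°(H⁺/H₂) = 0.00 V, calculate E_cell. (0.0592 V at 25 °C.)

0.84 V

The hydrogen couple is the cathode, so E°_cell = 0.76 V; n = 2.
[H⁺] = 10^(−0.83) = 0.15 M, and Q = [Zn²⁺]·P(H₂) / [H⁺]^2 = 0.00192.
E = E° − (0.0592/2) log Q = 0.76 − (0.0592/2)(-2.717) = 0.840 V.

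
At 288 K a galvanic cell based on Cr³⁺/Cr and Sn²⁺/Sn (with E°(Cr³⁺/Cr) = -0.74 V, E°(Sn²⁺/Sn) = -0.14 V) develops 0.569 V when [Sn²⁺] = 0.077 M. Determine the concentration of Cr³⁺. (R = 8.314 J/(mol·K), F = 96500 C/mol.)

0.91 M

From the Nernst equation, ln Q = nF(E° − E)/RT = 6×96500×(0.60 − 0.569)/(8.314×288) = 7.496, so Q = 1800.
With Q = [Cr³⁺]^2/[Sn²⁺]^3 and the known concentrations, [Cr³⁺]^2 in the numerator gives [Cr³⁺] = 0.91 M.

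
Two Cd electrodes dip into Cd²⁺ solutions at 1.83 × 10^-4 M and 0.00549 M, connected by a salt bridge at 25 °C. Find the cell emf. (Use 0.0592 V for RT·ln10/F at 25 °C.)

0.044 V

Both half-cells are Cd²⁺/Cd, so E°_cell = 0. The concentrated side is the cathode; the cell reaction moves Cd²⁺ from high to low concentration with n = 2.
Q = [Cd²⁺]_dilute/[Cd²⁺]_conc = 1.83 × 10^-4/0.00549 = 0.0333.
E = 0 − (0.0592/2) log Q = −(0.0592/2)(-1.477) = 0.0437 V.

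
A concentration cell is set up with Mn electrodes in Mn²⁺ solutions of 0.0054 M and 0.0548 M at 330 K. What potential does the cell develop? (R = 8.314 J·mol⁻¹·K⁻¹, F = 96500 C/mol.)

0.033 V

Both half-cells are Mn²⁺/Mn, so E°_cell = 0. The concentrated side is the cathode; the cell reaction moves Mn²⁺ from high to low concentration with n = 2.
Q = [Mn²⁺]_dilute/[Mn²⁺]_conc = 0.0054/0.0548 = 0.0985.
E = 0 − (RT/nF) ln Q = −((8.314×330)/(2×96500))(-2.317) = 0.0329 V.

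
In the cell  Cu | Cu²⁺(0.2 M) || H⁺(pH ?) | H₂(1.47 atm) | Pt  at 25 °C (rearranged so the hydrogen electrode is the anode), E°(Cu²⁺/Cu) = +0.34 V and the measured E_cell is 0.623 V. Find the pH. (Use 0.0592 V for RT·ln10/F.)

pH = 5.05

E°_cell = 0.34 V and n = 2.
log Q = n(E° − E)/0.0592 = 2×(0.34 − 0.623)/0.0592 = -9.561.
With Q = [H⁺]^2 / ([Cu²⁺]·P(H₂)), solving for [H⁺] gives log[H⁺] = -5.046, so pH = 5.05.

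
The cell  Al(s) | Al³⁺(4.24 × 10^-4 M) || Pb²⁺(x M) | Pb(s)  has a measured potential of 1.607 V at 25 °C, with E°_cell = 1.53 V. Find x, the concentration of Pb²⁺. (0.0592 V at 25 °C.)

2.3 M

From the Nernst equation, log Q = n(E° − E)/0.0592 = 6(1.53 − 1.607)/0.0592 = -7.804, so Q = 1.57 × 10^-8.
With Q = [Al³⁺]^2/[Pb²⁺]^3 and the known concentrations, [Pb²⁺]^3 in the denominator gives [Pb²⁺] = 2.3 M.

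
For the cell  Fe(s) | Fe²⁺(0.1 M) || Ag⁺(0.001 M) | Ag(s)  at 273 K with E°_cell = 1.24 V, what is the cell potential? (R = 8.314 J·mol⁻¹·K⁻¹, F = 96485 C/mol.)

1.10 V

Balancing electrons gives n = 2; the reaction quotient is Q = [Fe²⁺]/[Ag⁺]^2 = 1 × 10^5.
E = E° − (RT/nF) ln Q = 1.24 − (8.314×273)/(2×96485) × (11.513) = 1.240 − 0.135 = 1.105 V.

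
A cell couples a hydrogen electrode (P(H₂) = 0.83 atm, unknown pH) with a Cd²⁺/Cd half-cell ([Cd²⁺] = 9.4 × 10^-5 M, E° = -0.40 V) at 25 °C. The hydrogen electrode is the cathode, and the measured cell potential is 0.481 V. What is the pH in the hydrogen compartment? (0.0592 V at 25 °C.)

E°_cell = 0.40 V and n = 2.
log Q = n(E° − E)/0.0592 = 2×(0.40 − 0.481)/0.0592 = -2.736.
With Q = [Cd²⁺]·P(H₂) / [H⁺]^2, solving for [H⁺] gives log[H⁺] = -0.686, so pH = 0.69.

pH = 0.69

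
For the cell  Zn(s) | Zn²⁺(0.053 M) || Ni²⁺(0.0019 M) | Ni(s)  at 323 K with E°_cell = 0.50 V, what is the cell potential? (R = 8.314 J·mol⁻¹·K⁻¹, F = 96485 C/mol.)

0.454 V

Balancing electrons gives n = 2; the reaction quotient is Q = [Zn²⁺]/[Ni²⁺] = 27.9.
E = E° − (RT/nF) ln Q = 0.50 − (8.314×323)/(2×96485) × (3.328) = 0.500 − 0.046 = 0.454 V.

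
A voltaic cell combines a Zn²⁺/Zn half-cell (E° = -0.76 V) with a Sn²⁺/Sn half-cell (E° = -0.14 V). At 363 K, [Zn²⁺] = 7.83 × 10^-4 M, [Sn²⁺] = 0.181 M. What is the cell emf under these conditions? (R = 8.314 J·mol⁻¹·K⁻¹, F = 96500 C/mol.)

The Sn²⁺/Sn couple has the higher reduction potential and acts as the cathode, so E°_cell = -0.14 − (-0.76) = 0.62 V.
Balancing electrons gives n = 2; the reaction quotient is Q = [Zn²⁺]/[Sn²⁺] = 0.00433.
E = E° − (RT/nF) ln Q = 0.62 − (8.314×363)/(2×96500) × (-5.443) = 0.620 + 0.085 = 0.705 V.

0.705 V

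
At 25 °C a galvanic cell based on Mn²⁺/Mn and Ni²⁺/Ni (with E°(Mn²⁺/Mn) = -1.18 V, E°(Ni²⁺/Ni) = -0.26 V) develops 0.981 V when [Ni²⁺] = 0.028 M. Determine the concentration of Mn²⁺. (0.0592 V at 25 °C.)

2.4 × 10^-4 M

From the Nernst equation, log Q = n(E° − E)/0.0592 = 2(0.92 − 0.981)/0.0592 = -2.061, so Q = 0.00869.
With Q = [Mn²⁺]/[Ni²⁺] and the known concentrations, [Mn²⁺] in the numerator gives [Mn²⁺] = 2.4 × 10^-4 M.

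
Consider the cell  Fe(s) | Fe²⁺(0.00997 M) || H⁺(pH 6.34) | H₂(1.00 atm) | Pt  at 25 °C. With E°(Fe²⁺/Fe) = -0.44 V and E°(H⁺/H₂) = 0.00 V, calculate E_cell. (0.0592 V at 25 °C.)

The hydrogen couple is the cathode, so E°_cell = 0.44 V; n = 2.
[H⁺] = 10^(−6.34) = 4.6 × 10^-7 M, and Q = [Fe²⁺]·P(H₂) / [H⁺]^2 = 4.77 × 10^10.
E = E° − (0.0592/2) log Q = 0.44 − (0.0592/2)(10.679) = 0.124 V.

0.12 V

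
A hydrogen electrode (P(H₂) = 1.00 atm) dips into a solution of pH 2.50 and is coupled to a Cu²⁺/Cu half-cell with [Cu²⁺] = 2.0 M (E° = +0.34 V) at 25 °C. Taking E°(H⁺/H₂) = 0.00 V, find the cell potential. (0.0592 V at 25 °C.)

0.50 V

The Cu²⁺/Cu couple is the cathode, so E°_cell = 0.34 V; n = 2.
[H⁺] = 10^(−2.50) = 0.0032 M, and Q = [H⁺]^2 / ([Cu²⁺]·P(H₂)) = 5 × 10^-6.
E = E° − (0.0592/2) log Q = 0.34 − (0.0592/2)(-5.301) = 0.497 V.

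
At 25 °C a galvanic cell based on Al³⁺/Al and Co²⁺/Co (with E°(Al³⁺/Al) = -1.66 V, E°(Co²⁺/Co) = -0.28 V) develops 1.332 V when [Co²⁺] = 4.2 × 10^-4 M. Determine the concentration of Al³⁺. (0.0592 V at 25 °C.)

From the Nernst equation, log Q = n(E° − E)/0.0592 = 6(1.38 − 1.332)/0.0592 = 4.865, so Q = 7.33 × 10^4.
With Q = [Al³⁺]^2/[Co²⁺]^3 and the known concentrations, [Al³⁺]^2 in the numerator gives [Al³⁺] = 0.0023 M.

0.0023 M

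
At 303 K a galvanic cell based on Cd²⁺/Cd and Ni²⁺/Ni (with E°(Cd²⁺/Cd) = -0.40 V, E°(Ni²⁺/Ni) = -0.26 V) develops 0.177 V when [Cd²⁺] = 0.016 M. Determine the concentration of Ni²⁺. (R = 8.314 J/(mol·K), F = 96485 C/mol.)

From the Nernst equation, ln Q = nF(E° − E)/RT = 2×96485×(0.14 − 0.177)/(8.314×303) = -2.834, so Q = 0.0588.
With Q = [Cd²⁺]/[Ni²⁺] and the known concentrations, [Ni²⁺] in the denominator gives [Ni²⁺] = 0.27 M.

0.27 M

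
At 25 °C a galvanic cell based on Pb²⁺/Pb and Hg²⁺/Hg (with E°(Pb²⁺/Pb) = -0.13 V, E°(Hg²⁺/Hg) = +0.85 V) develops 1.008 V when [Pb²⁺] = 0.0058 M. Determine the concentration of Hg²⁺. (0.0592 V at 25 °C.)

From the Nernst equation, log Q = n(E° − E)/0.0592 = 2(0.98 − 1.008)/0.0592 = -0.946, so Q = 0.113.
With Q = [Pb²⁺]/[Hg²⁺] and the known concentrations, [Hg²⁺] in the denominator gives [Hg²⁺] = 0.051 M.

0.051 M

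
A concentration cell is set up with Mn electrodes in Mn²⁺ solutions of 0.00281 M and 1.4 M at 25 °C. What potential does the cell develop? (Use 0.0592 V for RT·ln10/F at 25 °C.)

Both half-cells are Mn²⁺/Mn, so E°_cell = 0. The concentrated side is the cathode; the cell reaction moves Mn²⁺ from high to low concentration with n = 2.
Q = [Mn²⁺]_dilute/[Mn²⁺]_conc = 0.00281/1.4 = 0.00201.
E = 0 − (0.0592/2) log Q = −(0.0592/2)(-2.697) = 0.0798 V.

0.080 V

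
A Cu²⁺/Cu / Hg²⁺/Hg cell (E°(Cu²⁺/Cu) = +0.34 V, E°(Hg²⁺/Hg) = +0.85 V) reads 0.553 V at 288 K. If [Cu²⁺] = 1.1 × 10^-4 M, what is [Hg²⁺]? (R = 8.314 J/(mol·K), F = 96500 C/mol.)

From the Nernst equation, ln Q = nF(E° − E)/RT = 2×96500×(0.51 − 0.553)/(8.314×288) = -3.466, so Q = 0.0312.
With Q = [Cu²⁺]/[Hg²⁺] and the known concentrations, [Hg²⁺] in the denominator gives [Hg²⁺] = 0.0035 M.

0.0035 M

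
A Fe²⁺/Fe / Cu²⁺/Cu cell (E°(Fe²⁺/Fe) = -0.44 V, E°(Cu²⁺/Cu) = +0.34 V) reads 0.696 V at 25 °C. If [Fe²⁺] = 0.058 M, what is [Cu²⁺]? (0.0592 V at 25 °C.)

From the Nernst equation, log Q = n(E° − E)/0.0592 = 2(0.78 − 0.696)/0.0592 = 2.838, so Q = 688.
With Q = [Fe²⁺]/[Cu²⁺] and the known concentrations, [Cu²⁺] in the denominator gives [Cu²⁺] = 8.4 × 10^-5 M.

8.4 × 10^-5 M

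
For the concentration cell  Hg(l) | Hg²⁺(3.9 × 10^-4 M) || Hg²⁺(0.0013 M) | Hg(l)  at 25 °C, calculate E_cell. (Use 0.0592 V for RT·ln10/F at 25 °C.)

Both half-cells are Hg²⁺/Hg, so E°_cell = 0. The concentrated side is the cathode; the cell reaction moves Hg²⁺ from high to low concentration with n = 2.
Q = [Hg²⁺]_dilute/[Hg²⁺]_conc = 3.9 × 10^-4/0.0013 = 0.300.
E = 0 − (0.0592/2) log Q = −(0.0592/2)(-0.523) = 0.0155 V.

0.015 V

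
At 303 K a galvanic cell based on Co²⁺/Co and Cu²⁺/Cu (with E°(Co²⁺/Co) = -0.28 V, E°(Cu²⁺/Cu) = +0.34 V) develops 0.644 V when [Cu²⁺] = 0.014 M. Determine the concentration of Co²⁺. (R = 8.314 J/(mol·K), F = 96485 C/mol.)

From the Nernst equation, ln Q = nF(E° − E)/RT = 2×96485×(0.62 − 0.644)/(8.314×303) = -1.838, so Q = 0.159.
With Q = [Co²⁺]/[Cu²⁺] and the known concentrations, [Co²⁺] in the numerator gives [Co²⁺] = 0.0022 M.

0.0022 M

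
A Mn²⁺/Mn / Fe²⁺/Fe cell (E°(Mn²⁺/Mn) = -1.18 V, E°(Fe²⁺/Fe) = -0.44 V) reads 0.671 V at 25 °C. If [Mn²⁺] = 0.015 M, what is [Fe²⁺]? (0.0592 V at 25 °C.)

From the Nernst equation, log Q = n(E° − E)/0.0592 = 2(0.74 − 0.671)/0.0592 = 2.331, so Q = 214.
With Q = [Mn²⁺]/[Fe²⁺] and the known concentrations, [Fe²⁺] in the denominator gives [Fe²⁺] = 7 × 10^-5 M.

7 × 10^-5 M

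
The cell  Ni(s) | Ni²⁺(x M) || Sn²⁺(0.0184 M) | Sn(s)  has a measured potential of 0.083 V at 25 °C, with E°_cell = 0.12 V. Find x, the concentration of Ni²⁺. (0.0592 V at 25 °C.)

From the Nernst equation, log Q = n(E° − E)/0.0592 = 2(0.12 − 0.083)/0.0592 = 1.250, so Q = 17.8.
With Q = [Ni²⁺]/[Sn²⁺] and the known concentrations, [Ni²⁺] in the numerator gives [Ni²⁺] = 0.33 M.

0.33 M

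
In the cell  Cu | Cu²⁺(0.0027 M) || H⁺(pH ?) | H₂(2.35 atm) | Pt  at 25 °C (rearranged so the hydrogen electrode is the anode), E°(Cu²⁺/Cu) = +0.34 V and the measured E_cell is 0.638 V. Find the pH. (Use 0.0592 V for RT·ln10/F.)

E°_cell = 0.34 V and n = 2.
log Q = n(E° − E)/0.0592 = 2×(0.34 − 0.638)/0.0592 = -10.068.
With Q = [H⁺]^2 / ([Cu²⁺]·P(H₂)), solving for [H⁺] gives log[H⁺] = -6.133, so pH = 6.13.

pH = 6.13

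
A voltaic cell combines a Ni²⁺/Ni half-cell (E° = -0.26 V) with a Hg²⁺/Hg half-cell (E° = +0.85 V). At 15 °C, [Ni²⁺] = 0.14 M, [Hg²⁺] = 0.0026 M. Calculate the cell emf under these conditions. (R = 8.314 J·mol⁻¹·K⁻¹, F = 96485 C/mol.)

The Hg²⁺/Hg couple has the higher reduction potential and acts as the cathode, so E°_cell = +0.85 − (-0.26) = 1.11 V.
Balancing electrons gives n = 2; the reaction quotient is Q = [Ni²⁺]/[Hg²⁺] = 53.8.
E = E° − (RT/nF) ln Q = 1.11 − (8.314×288)/(2×96485) × (3.986) = 1.110 − 0.049 = 1.061 V.

1.06 V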